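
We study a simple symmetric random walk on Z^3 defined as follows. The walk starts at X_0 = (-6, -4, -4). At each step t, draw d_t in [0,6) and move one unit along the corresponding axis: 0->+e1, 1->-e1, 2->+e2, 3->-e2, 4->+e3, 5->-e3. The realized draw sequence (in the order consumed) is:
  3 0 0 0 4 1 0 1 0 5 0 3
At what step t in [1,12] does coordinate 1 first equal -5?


t=0: X=(-6, -4, -4), d=3 → -e2, X_1=(-6, -5, -4)
t=1: X=(-6, -5, -4), d=0 → +e1, X_2=(-5, -5, -4)
t=2: X=(-5, -5, -4), d=0 → +e1, X_3=(-4, -5, -4)
t=3: X=(-4, -5, -4), d=0 → +e1, X_4=(-3, -5, -4)
t=4: X=(-3, -5, -4), d=4 → +e3, X_5=(-3, -5, -3)
t=5: X=(-3, -5, -3), d=1 → -e1, X_6=(-4, -5, -3)
t=6: X=(-4, -5, -3), d=0 → +e1, X_7=(-3, -5, -3)
t=7: X=(-3, -5, -3), d=1 → -e1, X_8=(-4, -5, -3)
t=8: X=(-4, -5, -3), d=0 → +e1, X_9=(-3, -5, -3)
t=9: X=(-3, -5, -3), d=5 → -e3, X_10=(-3, -5, -4)
t=10: X=(-3, -5, -4), d=0 → +e1, X_11=(-2, -5, -4)
t=11: X=(-2, -5, -4), d=3 → -e2, X_12=(-2, -6, -4)

2


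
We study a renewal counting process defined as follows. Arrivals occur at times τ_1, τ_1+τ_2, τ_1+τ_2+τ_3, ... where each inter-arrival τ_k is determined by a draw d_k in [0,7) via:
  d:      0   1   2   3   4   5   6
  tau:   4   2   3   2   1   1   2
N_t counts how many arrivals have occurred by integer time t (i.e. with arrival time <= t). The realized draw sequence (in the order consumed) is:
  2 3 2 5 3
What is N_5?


2

draw d_1=2: τ_1=3, arrival time A_1=3
draw d_2=3: τ_2=2, arrival time A_2=5
draw d_3=2: τ_3=3, arrival time A_3=8
draw d_4=5: τ_4=1, arrival time A_4=9
draw d_5=3: τ_5=2, arrival time A_5=11
N_t over t=0..5: 0:0 1:0 2:0 3:1 4:1 5:2


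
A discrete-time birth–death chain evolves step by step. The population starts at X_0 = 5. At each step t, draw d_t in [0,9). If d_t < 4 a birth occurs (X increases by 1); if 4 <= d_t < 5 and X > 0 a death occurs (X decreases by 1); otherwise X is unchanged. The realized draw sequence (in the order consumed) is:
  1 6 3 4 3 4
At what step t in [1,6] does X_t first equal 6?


1

t=0: X=5, d=1 → birth, X_1=6
t=1: X=6, d=6 → hold, X_2=6
t=2: X=6, d=3 → birth, X_3=7
t=3: X=7, d=4 → death, X_4=6
t=4: X=6, d=3 → birth, X_5=7
t=5: X=7, d=4 → death, X_6=6


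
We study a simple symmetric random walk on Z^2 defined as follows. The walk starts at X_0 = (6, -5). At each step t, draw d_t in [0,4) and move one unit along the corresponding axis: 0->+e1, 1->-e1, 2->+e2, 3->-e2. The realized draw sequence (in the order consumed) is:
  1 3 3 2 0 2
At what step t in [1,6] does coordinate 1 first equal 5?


1

t=0: X=(6, -5), d=1 → -e1, X_1=(5, -5)
t=1: X=(5, -5), d=3 → -e2, X_2=(5, -6)
t=2: X=(5, -6), d=3 → -e2, X_3=(5, -7)
t=3: X=(5, -7), d=2 → +e2, X_4=(5, -6)
t=4: X=(5, -6), d=0 → +e1, X_5=(6, -6)
t=5: X=(6, -6), d=2 → +e2, X_6=(6, -5)


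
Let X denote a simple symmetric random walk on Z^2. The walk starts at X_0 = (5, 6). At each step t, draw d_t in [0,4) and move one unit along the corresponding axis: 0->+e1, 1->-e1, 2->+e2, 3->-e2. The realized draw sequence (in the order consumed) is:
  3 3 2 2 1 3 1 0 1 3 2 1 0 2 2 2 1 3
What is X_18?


t=0: X=(5, 6), d=3 → -e2, X_1=(5, 5)
t=1: X=(5, 5), d=3 → -e2, X_2=(5, 4)
t=2: X=(5, 4), d=2 → +e2, X_3=(5, 5)
t=3: X=(5, 5), d=2 → +e2, X_4=(5, 6)
t=4: X=(5, 6), d=1 → -e1, X_5=(4, 6)
t=5: X=(4, 6), d=3 → -e2, X_6=(4, 5)
t=6: X=(4, 5), d=1 → -e1, X_7=(3, 5)
t=7: X=(3, 5), d=0 → +e1, X_8=(4, 5)
t=8: X=(4, 5), d=1 → -e1, X_9=(3, 5)
t=9: X=(3, 5), d=3 → -e2, X_10=(3, 4)
t=10: X=(3, 4), d=2 → +e2, X_11=(3, 5)
t=11: X=(3, 5), d=1 → -e1, X_12=(2, 5)
t=12: X=(2, 5), d=0 → +e1, X_13=(3, 5)
t=13: X=(3, 5), d=2 → +e2, X_14=(3, 6)
t=14: X=(3, 6), d=2 → +e2, X_15=(3, 7)
t=15: X=(3, 7), d=2 → +e2, X_16=(3, 8)
t=16: X=(3, 8), d=1 → -e1, X_17=(2, 8)
t=17: X=(2, 8), d=3 → -e2, X_18=(2, 7)

(2, 7)


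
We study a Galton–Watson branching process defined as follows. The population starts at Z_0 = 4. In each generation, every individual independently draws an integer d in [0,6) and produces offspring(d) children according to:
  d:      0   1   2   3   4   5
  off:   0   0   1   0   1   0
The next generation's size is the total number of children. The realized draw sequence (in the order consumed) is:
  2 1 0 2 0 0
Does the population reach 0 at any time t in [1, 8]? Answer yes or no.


yes

gen 0: Z_0=4, draws=[2, 1, 0, 2], offspring=[1, 0, 0, 1], Z_1=2
gen 1: Z_1=2, draws=[0, 0], offspring=[0, 0], Z_2=0
gen 2: Z_2=0, draws=[], offspring=[], Z_3=0
gen 3: Z_3=0, draws=[], offspring=[], Z_4=0
gen 4: Z_4=0, draws=[], offspring=[], Z_5=0
gen 5: Z_5=0, draws=[], offspring=[], Z_6=0
gen 6: Z_6=0, draws=[], offspring=[], Z_7=0
gen 7: Z_7=0, draws=[], offspring=[], Z_8=0


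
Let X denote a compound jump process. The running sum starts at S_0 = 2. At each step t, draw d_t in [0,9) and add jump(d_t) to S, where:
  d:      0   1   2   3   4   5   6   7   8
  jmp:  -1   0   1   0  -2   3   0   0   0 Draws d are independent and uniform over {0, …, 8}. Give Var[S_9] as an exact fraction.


134/9

Outcome values over d=0..8: [-1, 0, 1, 0, -2, 3, 0, 0, 0]
Σy = 1, Σy² = 15, M = 9
μ = 1/9 = 1/9,  σ² = 15/9 − (1/9)² = 134/81
Independent increments: Var[S_9] = 9·σ² = 9·(134/81) = 134/9


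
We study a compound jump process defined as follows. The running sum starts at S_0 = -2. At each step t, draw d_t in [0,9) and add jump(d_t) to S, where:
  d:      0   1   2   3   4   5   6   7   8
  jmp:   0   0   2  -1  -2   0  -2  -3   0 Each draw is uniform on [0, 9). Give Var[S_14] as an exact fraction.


28

Outcome values over d=0..8: [0, 0, 2, -1, -2, 0, -2, -3, 0]
Σy = -6, Σy² = 22, M = 9
μ = -6/9 = -2/3,  σ² = 22/9 − (-2/3)² = 2
Independent increments: Var[S_14] = 14·σ² = 14·(2) = 28


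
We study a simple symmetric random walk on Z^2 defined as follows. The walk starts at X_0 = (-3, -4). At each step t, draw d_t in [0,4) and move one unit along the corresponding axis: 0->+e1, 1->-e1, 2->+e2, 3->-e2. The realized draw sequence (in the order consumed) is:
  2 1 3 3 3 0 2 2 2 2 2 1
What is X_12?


t=0: X=(-3, -4), d=2 → +e2, X_1=(-3, -3)
t=1: X=(-3, -3), d=1 → -e1, X_2=(-4, -3)
t=2: X=(-4, -3), d=3 → -e2, X_3=(-4, -4)
t=3: X=(-4, -4), d=3 → -e2, X_4=(-4, -5)
t=4: X=(-4, -5), d=3 → -e2, X_5=(-4, -6)
t=5: X=(-4, -6), d=0 → +e1, X_6=(-3, -6)
t=6: X=(-3, -6), d=2 → +e2, X_7=(-3, -5)
t=7: X=(-3, -5), d=2 → +e2, X_8=(-3, -4)
t=8: X=(-3, -4), d=2 → +e2, X_9=(-3, -3)
t=9: X=(-3, -3), d=2 → +e2, X_10=(-3, -2)
t=10: X=(-3, -2), d=2 → +e2, X_11=(-3, -1)
t=11: X=(-3, -1), d=1 → -e1, X_12=(-4, -1)

(-4, -1)


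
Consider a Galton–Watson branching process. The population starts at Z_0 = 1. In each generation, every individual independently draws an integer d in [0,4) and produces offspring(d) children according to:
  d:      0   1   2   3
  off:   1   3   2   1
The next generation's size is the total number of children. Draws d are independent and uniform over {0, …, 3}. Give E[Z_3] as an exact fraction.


Outcome values over d=0..3: [1, 3, 2, 1]
Σy = 7, Σy² = 15, M = 4
μ = 7/4 = 7/4,  σ² = 15/4 − (7/4)² = 11/16
E[Z_0] = 1
E[Z_1] = 7/4·E[Z_0] = 7/4
E[Z_2] = 7/4·E[Z_1] = 49/16
E[Z_3] = 7/4·E[Z_2] = 343/64

343/64


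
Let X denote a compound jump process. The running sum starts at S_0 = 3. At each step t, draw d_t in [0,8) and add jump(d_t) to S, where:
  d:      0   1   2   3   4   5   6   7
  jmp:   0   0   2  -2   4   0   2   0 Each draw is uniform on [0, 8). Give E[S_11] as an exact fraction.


Outcome values over d=0..7: [0, 0, 2, -2, 4, 0, 2, 0]
Σy = 6, Σy² = 28, M = 8
μ = 6/8 = 3/4,  σ² = 28/8 − (3/4)² = 47/16
E[S_11] = 3 + 11·(3/4) = 45/4

45/4


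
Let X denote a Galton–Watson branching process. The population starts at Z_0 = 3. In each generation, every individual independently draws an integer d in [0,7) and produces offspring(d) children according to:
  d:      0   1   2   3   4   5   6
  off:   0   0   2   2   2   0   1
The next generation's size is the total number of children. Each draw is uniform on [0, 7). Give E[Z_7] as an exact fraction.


3

Outcome values over d=0..6: [0, 0, 2, 2, 2, 0, 1]
Σy = 7, Σy² = 13, M = 7
μ = 7/7 = 1,  σ² = 13/7 − (1)² = 6/7
E[Z_0] = 3
E[Z_1] = 1·E[Z_0] = 3
E[Z_2] = 1·E[Z_1] = 3
E[Z_3] = 1·E[Z_2] = 3
E[Z_4] = 1·E[Z_3] = 3
E[Z_5] = 1·E[Z_4] = 3
E[Z_6] = 1·E[Z_5] = 3
E[Z_7] = 1·E[Z_6] = 3


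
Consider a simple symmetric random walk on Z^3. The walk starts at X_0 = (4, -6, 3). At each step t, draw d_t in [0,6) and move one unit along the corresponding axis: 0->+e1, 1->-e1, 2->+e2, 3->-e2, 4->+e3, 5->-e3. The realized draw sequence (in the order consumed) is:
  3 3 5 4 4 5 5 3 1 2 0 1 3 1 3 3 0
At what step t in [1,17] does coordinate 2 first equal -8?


t=0: X=(4, -6, 3), d=3 → -e2, X_1=(4, -7, 3)
t=1: X=(4, -7, 3), d=3 → -e2, X_2=(4, -8, 3)
t=2: X=(4, -8, 3), d=5 → -e3, X_3=(4, -8, 2)
t=3: X=(4, -8, 2), d=4 → +e3, X_4=(4, -8, 3)
t=4: X=(4, -8, 3), d=4 → +e3, X_5=(4, -8, 4)
t=5: X=(4, -8, 4), d=5 → -e3, X_6=(4, -8, 3)
t=6: X=(4, -8, 3), d=5 → -e3, X_7=(4, -8, 2)
t=7: X=(4, -8, 2), d=3 → -e2, X_8=(4, -9, 2)
t=8: X=(4, -9, 2), d=1 → -e1, X_9=(3, -9, 2)
t=9: X=(3, -9, 2), d=2 → +e2, X_10=(3, -8, 2)
t=10: X=(3, -8, 2), d=0 → +e1, X_11=(4, -8, 2)
t=11: X=(4, -8, 2), d=1 → -e1, X_12=(3, -8, 2)
t=12: X=(3, -8, 2), d=3 → -e2, X_13=(3, -9, 2)
t=13: X=(3, -9, 2), d=1 → -e1, X_14=(2, -9, 2)
t=14: X=(2, -9, 2), d=3 → -e2, X_15=(2, -10, 2)
t=15: X=(2, -10, 2), d=3 → -e2, X_16=(2, -11, 2)
t=16: X=(2, -11, 2), d=0 → +e1, X_17=(3, -11, 2)

2


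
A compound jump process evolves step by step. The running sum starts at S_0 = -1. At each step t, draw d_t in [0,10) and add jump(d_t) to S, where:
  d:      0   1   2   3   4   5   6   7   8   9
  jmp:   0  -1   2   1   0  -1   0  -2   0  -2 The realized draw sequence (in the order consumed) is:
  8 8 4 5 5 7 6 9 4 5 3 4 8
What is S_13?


-7

t=0: S=-1, d=8, jump=0, S_1=-1
t=1: S=-1, d=8, jump=0, S_2=-1
t=2: S=-1, d=4, jump=0, S_3=-1
t=3: S=-1, d=5, jump=-1, S_4=-2
t=4: S=-2, d=5, jump=-1, S_5=-3
t=5: S=-3, d=7, jump=-2, S_6=-5
t=6: S=-5, d=6, jump=0, S_7=-5
t=7: S=-5, d=9, jump=-2, S_8=-7
t=8: S=-7, d=4, jump=0, S_9=-7
t=9: S=-7, d=5, jump=-1, S_10=-8
t=10: S=-8, d=3, jump=1, S_11=-7
t=11: S=-7, d=4, jump=0, S_12=-7
t=12: S=-7, d=8, jump=0, S_13=-7


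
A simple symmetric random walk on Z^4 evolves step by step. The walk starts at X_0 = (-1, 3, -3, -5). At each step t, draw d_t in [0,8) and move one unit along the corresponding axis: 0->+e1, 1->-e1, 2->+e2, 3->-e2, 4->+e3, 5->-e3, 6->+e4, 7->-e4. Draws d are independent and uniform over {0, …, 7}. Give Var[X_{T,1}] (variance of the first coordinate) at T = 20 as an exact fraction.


Outcome values over d=0..7: [1, -1, 0, 0, 0, 0, 0, 0]
Σy = 0, Σy² = 2, M = 8
μ = 0/8 = 0,  σ² = 2/8 − (0)² = 1/4
Independent increments: Var[X_20] = 20·σ² = 20·(1/4) = 5

5


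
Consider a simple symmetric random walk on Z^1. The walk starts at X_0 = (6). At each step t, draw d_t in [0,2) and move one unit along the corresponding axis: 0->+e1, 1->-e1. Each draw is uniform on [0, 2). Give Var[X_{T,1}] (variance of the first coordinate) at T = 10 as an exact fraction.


10

Outcome values over d=0..1: [1, -1]
Σy = 0, Σy² = 2, M = 2
μ = 0/2 = 0,  σ² = 2/2 − (0)² = 1
Independent increments: Var[X_10] = 10·σ² = 10·(1) = 10


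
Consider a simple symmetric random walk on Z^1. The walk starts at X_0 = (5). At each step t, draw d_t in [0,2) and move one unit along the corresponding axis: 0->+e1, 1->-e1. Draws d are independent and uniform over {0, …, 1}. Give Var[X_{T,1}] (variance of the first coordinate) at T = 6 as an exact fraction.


Outcome values over d=0..1: [1, -1]
Σy = 0, Σy² = 2, M = 2
μ = 0/2 = 0,  σ² = 2/2 − (0)² = 1
Independent increments: Var[X_6] = 6·σ² = 6·(1) = 6

6


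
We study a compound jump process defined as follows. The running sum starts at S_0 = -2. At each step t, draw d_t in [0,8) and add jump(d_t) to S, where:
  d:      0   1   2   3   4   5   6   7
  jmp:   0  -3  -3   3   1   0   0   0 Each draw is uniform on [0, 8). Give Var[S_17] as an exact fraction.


935/16

Outcome values over d=0..7: [0, -3, -3, 3, 1, 0, 0, 0]
Σy = -2, Σy² = 28, M = 8
μ = -2/8 = -1/4,  σ² = 28/8 − (-1/4)² = 55/16
Independent increments: Var[S_17] = 17·σ² = 17·(55/16) = 935/16


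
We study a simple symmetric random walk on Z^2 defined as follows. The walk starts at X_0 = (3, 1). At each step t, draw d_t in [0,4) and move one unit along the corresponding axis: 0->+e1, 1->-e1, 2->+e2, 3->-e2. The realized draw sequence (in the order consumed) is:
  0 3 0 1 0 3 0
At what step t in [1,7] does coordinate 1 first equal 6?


t=0: X=(3, 1), d=0 → +e1, X_1=(4, 1)
t=1: X=(4, 1), d=3 → -e2, X_2=(4, 0)
t=2: X=(4, 0), d=0 → +e1, X_3=(5, 0)
t=3: X=(5, 0), d=1 → -e1, X_4=(4, 0)
t=4: X=(4, 0), d=0 → +e1, X_5=(5, 0)
t=5: X=(5, 0), d=3 → -e2, X_6=(5, -1)
t=6: X=(5, -1), d=0 → +e1, X_7=(6, -1)

7


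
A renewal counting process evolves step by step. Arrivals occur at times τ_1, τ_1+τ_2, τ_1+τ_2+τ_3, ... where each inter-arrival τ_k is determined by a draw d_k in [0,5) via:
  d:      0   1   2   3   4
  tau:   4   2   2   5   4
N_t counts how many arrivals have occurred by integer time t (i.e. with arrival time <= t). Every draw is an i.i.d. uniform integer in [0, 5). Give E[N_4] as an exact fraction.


24/25

Inter-arrival values over d=0..4: [4, 2, 2, 5, 4]
Each d has probability 1/5, so the pmf of τ is: f(2) = 2/5, f(4) = 2/5, f(5) = 1/5
Renewal equation for m(n) = E[N_n]: condition on τ_1 = k (if k <= n, one arrival plus a fresh copy on the remaining n−k steps): m(n) = F(n) + Σ_{k<=n} f(k)·m(n−k), where F(n) = P(τ <= n) and m(0) = 0
m(1) = F(1) = 0
m(2) = F(2) = 2/5
m(3) = F(3) = 2/5
m(4) = F(4) + f(2)·m(2) = 4/5 + 2/5·2/5 = 24/25
E[N_4] = m(4) = 24/25


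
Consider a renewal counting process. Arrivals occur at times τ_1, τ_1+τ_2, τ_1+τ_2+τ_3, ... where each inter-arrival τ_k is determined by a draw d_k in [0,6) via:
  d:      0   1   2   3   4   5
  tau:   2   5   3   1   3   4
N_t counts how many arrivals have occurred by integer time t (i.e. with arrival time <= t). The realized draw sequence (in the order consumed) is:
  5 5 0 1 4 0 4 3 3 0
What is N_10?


3

draw d_1=5: τ_1=4, arrival time A_1=4
draw d_2=5: τ_2=4, arrival time A_2=8
draw d_3=0: τ_3=2, arrival time A_3=10
draw d_4=1: τ_4=5, arrival time A_4=15
draw d_5=4: τ_5=3, arrival time A_5=18
draw d_6=0: τ_6=2, arrival time A_6=20
draw d_7=4: τ_7=3, arrival time A_7=23
draw d_8=3: τ_8=1, arrival time A_8=24
draw d_9=3: τ_9=1, arrival time A_9=25
draw d_10=0: τ_10=2, arrival time A_10=27
N_t over t=0..10: 0:0 1:0 2:0 3:0 4:1 5:1 6:1 7:1 8:2 9:2 10:3


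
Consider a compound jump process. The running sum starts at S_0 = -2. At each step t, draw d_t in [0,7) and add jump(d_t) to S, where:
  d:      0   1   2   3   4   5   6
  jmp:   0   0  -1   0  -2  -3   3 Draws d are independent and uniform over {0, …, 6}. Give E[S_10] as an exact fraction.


Outcome values over d=0..6: [0, 0, -1, 0, -2, -3, 3]
Σy = -3, Σy² = 23, M = 7
μ = -3/7 = -3/7,  σ² = 23/7 − (-3/7)² = 152/49
E[S_10] = -2 + 10·(-3/7) = -44/7

-44/7


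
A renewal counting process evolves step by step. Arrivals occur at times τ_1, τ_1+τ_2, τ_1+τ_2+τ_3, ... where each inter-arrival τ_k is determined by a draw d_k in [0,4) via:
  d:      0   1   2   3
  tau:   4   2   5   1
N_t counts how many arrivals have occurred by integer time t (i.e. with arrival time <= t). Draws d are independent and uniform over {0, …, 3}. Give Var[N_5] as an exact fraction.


579559/1048576

Inter-arrival values over d=0..3: [4, 2, 5, 1]
Each d has probability 1/4, so the pmf of τ is: f(1) = 1/4, f(2) = 1/4, f(4) = 1/4, f(5) = 1/4
Let p_n(j) = P(N_n = j), with p_0 = [1]. Condition on τ_1: p_n(0) = P(τ > n), and for j >= 1, p_n(j) = Σ_{k<=n} f(k)·p_{n−k}(j−1)
p_1 = [3/4, 1/4]  (j = 0..1)
p_2 = [1/2, 7/16, 1/16]  (j = 0..2)
p_3 = [1/2, 5/16, 11/64, 1/64]  (j = 0..3)
p_4 = [1/4, 1/2, 3/16, 15/256, 1/256]  (j = 0..4)
p_5 = [0, 5/8, 17/64, 23/256, 19/1024, 1/1024]  (j = 0..5)
E[N_5] = Σ j·p_5(j) = 1541/1024;  E[N_5²] = Σ j²·p_5(j) = 2885/1024
Var[N_5] = 2885/1024 − (1541/1024)² = 579559/1048576


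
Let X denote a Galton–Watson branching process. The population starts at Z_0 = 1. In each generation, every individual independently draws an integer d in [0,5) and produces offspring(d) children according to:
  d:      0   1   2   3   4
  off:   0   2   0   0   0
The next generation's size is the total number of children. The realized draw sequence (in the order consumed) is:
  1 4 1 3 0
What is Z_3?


gen 0: Z_0=1, draws=[1], offspring=[2], Z_1=2
gen 1: Z_1=2, draws=[4, 1], offspring=[0, 2], Z_2=2
gen 2: Z_2=2, draws=[3, 0], offspring=[0, 0], Z_3=0

0


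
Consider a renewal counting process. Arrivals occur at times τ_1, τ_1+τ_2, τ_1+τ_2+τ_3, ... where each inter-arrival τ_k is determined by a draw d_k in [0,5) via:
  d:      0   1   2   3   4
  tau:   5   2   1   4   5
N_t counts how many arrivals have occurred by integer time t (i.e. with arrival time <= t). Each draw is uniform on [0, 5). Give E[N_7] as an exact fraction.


145311/78125

Inter-arrival values over d=0..4: [5, 2, 1, 4, 5]
Each d has probability 1/5, so the pmf of τ is: f(1) = 1/5, f(2) = 1/5, f(4) = 1/5, f(5) = 2/5
Renewal equation for m(n) = E[N_n]: condition on τ_1 = k (if k <= n, one arrival plus a fresh copy on the remaining n−k steps): m(n) = F(n) + Σ_{k<=n} f(k)·m(n−k), where F(n) = P(τ <= n) and m(0) = 0
m(1) = F(1) = 1/5
m(2) = F(2) + f(1)·m(1) = 2/5 + 1/5·1/5 = 11/25
m(3) = F(3) + f(1)·m(2) + f(2)·m(1) = 2/5 + 1/5·11/25 + 1/5·1/5 = 66/125
m(4) = F(4) + f(1)·m(3) + f(2)·m(2) = 3/5 + 1/5·66/125 + 1/5·11/25 = 496/625
m(5) = F(5) + f(1)·m(4) + f(2)·m(3) + f(4)·m(1) = 1 + 1/5·496/625 + 1/5·66/125 + 1/5·1/5 = 4076/3125
m(6) = F(6) + f(1)·m(5) + f(2)·m(4) + f(4)·m(2) + f(5)·m(1) = 1 + 1/5·4076/3125 + 1/5·496/625 + 1/5·11/25 + 2/5·1/5 = 24806/15625
m(7) = F(7) + f(1)·m(6) + f(2)·m(5) + f(4)·m(3) + f(5)·m(2) = 1 + 1/5·24806/15625 + 1/5·4076/3125 + 1/5·66/125 + 2/5·11/25 = 145311/78125
E[N_7] = m(7) = 145311/78125


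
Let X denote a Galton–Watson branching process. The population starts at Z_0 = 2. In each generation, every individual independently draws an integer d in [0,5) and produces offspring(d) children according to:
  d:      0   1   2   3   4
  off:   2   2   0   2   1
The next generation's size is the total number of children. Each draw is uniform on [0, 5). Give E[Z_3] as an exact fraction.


Outcome values over d=0..4: [2, 2, 0, 2, 1]
Σy = 7, Σy² = 13, M = 5
μ = 7/5 = 7/5,  σ² = 13/5 − (7/5)² = 16/25
E[Z_0] = 2
E[Z_1] = 7/5·E[Z_0] = 14/5
E[Z_2] = 7/5·E[Z_1] = 98/25
E[Z_3] = 7/5·E[Z_2] = 686/125

686/125


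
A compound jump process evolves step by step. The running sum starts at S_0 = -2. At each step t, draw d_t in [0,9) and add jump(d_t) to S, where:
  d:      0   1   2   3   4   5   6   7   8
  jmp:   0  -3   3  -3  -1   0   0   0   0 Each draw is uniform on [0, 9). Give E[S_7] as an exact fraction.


Outcome values over d=0..8: [0, -3, 3, -3, -1, 0, 0, 0, 0]
Σy = -4, Σy² = 28, M = 9
μ = -4/9 = -4/9,  σ² = 28/9 − (-4/9)² = 236/81
E[S_7] = -2 + 7·(-4/9) = -46/9

-46/9


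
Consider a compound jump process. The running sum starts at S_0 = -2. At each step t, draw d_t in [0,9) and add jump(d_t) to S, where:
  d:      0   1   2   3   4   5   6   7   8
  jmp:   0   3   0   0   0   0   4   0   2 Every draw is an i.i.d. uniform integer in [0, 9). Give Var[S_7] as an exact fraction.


140/9

Outcome values over d=0..8: [0, 3, 0, 0, 0, 0, 4, 0, 2]
Σy = 9, Σy² = 29, M = 9
μ = 9/9 = 1,  σ² = 29/9 − (1)² = 20/9
Independent increments: Var[S_7] = 7·σ² = 7·(20/9) = 140/9


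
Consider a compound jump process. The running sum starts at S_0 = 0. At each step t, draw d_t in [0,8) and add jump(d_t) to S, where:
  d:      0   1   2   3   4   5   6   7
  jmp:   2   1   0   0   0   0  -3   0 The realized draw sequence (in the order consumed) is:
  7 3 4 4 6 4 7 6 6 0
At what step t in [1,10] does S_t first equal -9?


t=0: S=0, d=7, jump=0, S_1=0
t=1: S=0, d=3, jump=0, S_2=0
t=2: S=0, d=4, jump=0, S_3=0
t=3: S=0, d=4, jump=0, S_4=0
t=4: S=0, d=6, jump=-3, S_5=-3
t=5: S=-3, d=4, jump=0, S_6=-3
t=6: S=-3, d=7, jump=0, S_7=-3
t=7: S=-3, d=6, jump=-3, S_8=-6
t=8: S=-6, d=6, jump=-3, S_9=-9
t=9: S=-9, d=0, jump=2, S_10=-7

9


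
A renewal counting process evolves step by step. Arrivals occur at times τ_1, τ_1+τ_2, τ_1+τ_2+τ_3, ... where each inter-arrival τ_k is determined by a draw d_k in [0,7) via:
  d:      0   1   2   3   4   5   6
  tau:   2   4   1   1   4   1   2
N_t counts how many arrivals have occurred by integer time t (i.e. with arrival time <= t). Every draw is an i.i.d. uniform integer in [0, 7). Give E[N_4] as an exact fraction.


4274/2401

Inter-arrival values over d=0..6: [2, 4, 1, 1, 4, 1, 2]
Each d has probability 1/7, so the pmf of τ is: f(1) = 3/7, f(2) = 2/7, f(4) = 2/7
Renewal equation for m(n) = E[N_n]: condition on τ_1 = k (if k <= n, one arrival plus a fresh copy on the remaining n−k steps): m(n) = F(n) + Σ_{k<=n} f(k)·m(n−k), where F(n) = P(τ <= n) and m(0) = 0
m(1) = F(1) = 3/7
m(2) = F(2) + f(1)·m(1) = 5/7 + 3/7·3/7 = 44/49
m(3) = F(3) + f(1)·m(2) + f(2)·m(1) = 5/7 + 3/7·44/49 + 2/7·3/7 = 419/343
m(4) = F(4) + f(1)·m(3) + f(2)·m(2) = 1 + 3/7·419/343 + 2/7·44/49 = 4274/2401
E[N_4] = m(4) = 4274/2401


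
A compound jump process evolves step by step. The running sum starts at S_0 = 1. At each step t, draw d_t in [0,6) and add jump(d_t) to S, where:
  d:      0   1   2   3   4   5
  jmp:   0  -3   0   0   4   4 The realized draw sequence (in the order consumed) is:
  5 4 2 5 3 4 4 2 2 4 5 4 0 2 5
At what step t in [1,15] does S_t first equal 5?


t=0: S=1, d=5, jump=4, S_1=5
t=1: S=5, d=4, jump=4, S_2=9
t=2: S=9, d=2, jump=0, S_3=9
t=3: S=9, d=5, jump=4, S_4=13
t=4: S=13, d=3, jump=0, S_5=13
t=5: S=13, d=4, jump=4, S_6=17
t=6: S=17, d=4, jump=4, S_7=21
t=7: S=21, d=2, jump=0, S_8=21
t=8: S=21, d=2, jump=0, S_9=21
t=9: S=21, d=4, jump=4, S_10=25
t=10: S=25, d=5, jump=4, S_11=29
t=11: S=29, d=4, jump=4, S_12=33
t=12: S=33, d=0, jump=0, S_13=33
t=13: S=33, d=2, jump=0, S_14=33
t=14: S=33, d=5, jump=4, S_15=37

1


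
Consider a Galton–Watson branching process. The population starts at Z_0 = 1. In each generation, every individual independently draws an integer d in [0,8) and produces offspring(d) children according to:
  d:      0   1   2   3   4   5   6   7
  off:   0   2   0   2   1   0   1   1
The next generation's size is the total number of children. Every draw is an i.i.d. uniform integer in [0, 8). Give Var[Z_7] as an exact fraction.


Outcome values over d=0..7: [0, 2, 0, 2, 1, 0, 1, 1]
Σy = 7, Σy² = 11, M = 8
μ = 7/8 = 7/8,  σ² = 11/8 − (7/8)² = 39/64
V_0 = 0, E_0 = 1
V_1 = 39/64·E_0 + (7/8)²·V_0 = 39/64;  E_1 = 7/8
V_2 = 39/64·E_1 + (7/8)²·V_1 = 4095/4096;  E_2 = 49/64
V_3 = 39/64·E_2 + (7/8)²·V_2 = 322959/262144;  E_3 = 343/512
V_4 = 39/64·E_3 + (7/8)²·V_3 = 22674015/16777216;  E_4 = 2401/4096
V_5 = 39/64·E_4 + (7/8)²·V_4 = 1494572079/1073741824;  E_5 = 16807/32768
V_6 = 39/64·E_5 + (7/8)²·V_5 = 94712571135/68719476736;  E_6 = 117649/262144
V_7 = 39/64·E_6 + (7/8)²·V_6 = 5843714184399/4398046511104;  E_7 = 823543/2097152

5843714184399/4398046511104


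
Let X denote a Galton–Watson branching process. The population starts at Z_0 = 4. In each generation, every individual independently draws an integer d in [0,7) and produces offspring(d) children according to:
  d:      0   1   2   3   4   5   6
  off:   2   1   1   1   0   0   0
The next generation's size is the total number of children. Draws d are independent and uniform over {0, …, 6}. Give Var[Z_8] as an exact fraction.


20153160000000/33232930569601

Outcome values over d=0..6: [2, 1, 1, 1, 0, 0, 0]
Σy = 5, Σy² = 7, M = 7
μ = 5/7 = 5/7,  σ² = 7/7 − (5/7)² = 24/49
V_0 = 0, E_0 = 4
V_1 = 24/49·E_0 + (5/7)²·V_0 = 96/49;  E_1 = 20/7
V_2 = 24/49·E_1 + (5/7)²·V_1 = 5760/2401;  E_2 = 100/49
V_3 = 24/49·E_2 + (5/7)²·V_2 = 261600/117649;  E_3 = 500/343
V_4 = 24/49·E_3 + (5/7)²·V_3 = 10656000/5764801;  E_4 = 2500/2401
V_5 = 24/49·E_4 + (5/7)²·V_4 = 410460000/282475249;  E_5 = 12500/16807
V_6 = 24/49·E_5 + (5/7)²·V_5 = 15303600000/13841287201;  E_6 = 62500/117649
V_7 = 24/49·E_6 + (5/7)²·V_6 = 559063500000/678223072849;  E_7 = 312500/823543
V_8 = 24/49·E_7 + (5/7)²·V_7 = 20153160000000/33232930569601;  E_8 = 1562500/5764801


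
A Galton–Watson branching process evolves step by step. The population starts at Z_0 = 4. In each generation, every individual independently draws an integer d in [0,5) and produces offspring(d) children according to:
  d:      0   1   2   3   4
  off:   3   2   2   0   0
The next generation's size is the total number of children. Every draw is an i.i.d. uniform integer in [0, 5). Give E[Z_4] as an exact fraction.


9604/625

Outcome values over d=0..4: [3, 2, 2, 0, 0]
Σy = 7, Σy² = 17, M = 5
μ = 7/5 = 7/5,  σ² = 17/5 − (7/5)² = 36/25
E[Z_0] = 4
E[Z_1] = 7/5·E[Z_0] = 28/5
E[Z_2] = 7/5·E[Z_1] = 196/25
E[Z_3] = 7/5·E[Z_2] = 1372/125
E[Z_4] = 7/5·E[Z_3] = 9604/625


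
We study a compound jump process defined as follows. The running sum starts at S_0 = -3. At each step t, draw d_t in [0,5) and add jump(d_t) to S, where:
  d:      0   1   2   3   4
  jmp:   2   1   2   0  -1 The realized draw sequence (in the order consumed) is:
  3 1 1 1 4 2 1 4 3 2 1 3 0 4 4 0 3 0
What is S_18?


8

t=0: S=-3, d=3, jump=0, S_1=-3
t=1: S=-3, d=1, jump=1, S_2=-2
t=2: S=-2, d=1, jump=1, S_3=-1
t=3: S=-1, d=1, jump=1, S_4=0
t=4: S=0, d=4, jump=-1, S_5=-1
t=5: S=-1, d=2, jump=2, S_6=1
t=6: S=1, d=1, jump=1, S_7=2
t=7: S=2, d=4, jump=-1, S_8=1
t=8: S=1, d=3, jump=0, S_9=1
t=9: S=1, d=2, jump=2, S_10=3
t=10: S=3, d=1, jump=1, S_11=4
t=11: S=4, d=3, jump=0, S_12=4
t=12: S=4, d=0, jump=2, S_13=6
t=13: S=6, d=4, jump=-1, S_14=5
t=14: S=5, d=4, jump=-1, S_15=4
t=15: S=4, d=0, jump=2, S_16=6
t=16: S=6, d=3, jump=0, S_17=6
t=17: S=6, d=0, jump=2, S_18=8


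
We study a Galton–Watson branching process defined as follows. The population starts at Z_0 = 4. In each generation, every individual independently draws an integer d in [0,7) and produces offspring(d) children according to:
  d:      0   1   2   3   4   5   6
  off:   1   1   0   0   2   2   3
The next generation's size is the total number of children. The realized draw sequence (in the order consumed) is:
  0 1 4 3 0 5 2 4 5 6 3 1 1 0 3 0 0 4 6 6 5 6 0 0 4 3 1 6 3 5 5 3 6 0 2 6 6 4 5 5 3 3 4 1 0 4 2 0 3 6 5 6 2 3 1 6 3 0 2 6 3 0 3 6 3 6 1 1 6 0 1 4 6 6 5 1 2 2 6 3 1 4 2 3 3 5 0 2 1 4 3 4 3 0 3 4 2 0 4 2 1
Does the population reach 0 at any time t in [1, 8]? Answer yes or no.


gen 0: Z_0=4, draws=[0, 1, 4, 3], offspring=[1, 1, 2, 0], Z_1=4
gen 1: Z_1=4, draws=[0, 5, 2, 4], offspring=[1, 2, 0, 2], Z_2=5
gen 2: Z_2=5, draws=[5, 6, 3, 1, 1], offspring=[2, 3, 0, 1, 1], Z_3=7
gen 3: Z_3=7, draws=[0, 3, 0, 0, 4, 6, 6], offspring=[1, 0, 1, 1, 2, 3, 3], Z_4=11
gen 4: Z_4=11, draws=[5, 6, 0, 0, 4, 3, 1, 6, 3, 5, 5], offspring=[2, 3, 1, 1, 2, 0, 1, 3, 0, 2, 2], Z_5=17
gen 5: Z_5=17, draws=[3, 6, 0, 2, 6, 6, 4, 5, 5, 3, 3, 4, 1, 0, 4, 2, 0], offspring=[0, 3, 1, 0, 3, 3, 2, 2, 2, 0, 0, 2, 1, 1, 2, 0, 1], Z_6=23
gen 6: Z_6=23, draws=[3, 6, 5, 6, 2, 3, 1, 6, 3, 0, 2, 6, 3, 0, 3, 6, 3, 6, 1, 1, 6, 0, 1], offspring=[0, 3, 2, 3, 0, 0, 1, 3, 0, 1, 0, 3, 0, 1, 0, 3, 0, 3, 1, 1, 3, 1, 1], Z_7=30
gen 7: Z_7=30, draws=[4, 6, 6, 5, 1, 2, 2, 6, 3, 1, 4, 2, 3, 3, 5, 0, 2, 1, 4, 3, 4, 3, 0, 3, 4, 2, 0, 4, 2, 1], offspring=[2, 3, 3, 2, 1, 0, 0, 3, 0, 1, 2, 0, 0, 0, 2, 1, 0, 1, 2, 0, 2, 0, 1, 0, 2, 0, 1, 2, 0, 1], Z_8=32

no


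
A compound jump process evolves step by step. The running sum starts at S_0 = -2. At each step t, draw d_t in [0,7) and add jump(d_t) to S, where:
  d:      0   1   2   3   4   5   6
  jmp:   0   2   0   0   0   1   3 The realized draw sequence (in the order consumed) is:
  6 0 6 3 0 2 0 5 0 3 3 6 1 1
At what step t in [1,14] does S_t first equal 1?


t=0: S=-2, d=6, jump=3, S_1=1
t=1: S=1, d=0, jump=0, S_2=1
t=2: S=1, d=6, jump=3, S_3=4
t=3: S=4, d=3, jump=0, S_4=4
t=4: S=4, d=0, jump=0, S_5=4
t=5: S=4, d=2, jump=0, S_6=4
t=6: S=4, d=0, jump=0, S_7=4
t=7: S=4, d=5, jump=1, S_8=5
t=8: S=5, d=0, jump=0, S_9=5
t=9: S=5, d=3, jump=0, S_10=5
t=10: S=5, d=3, jump=0, S_11=5
t=11: S=5, d=6, jump=3, S_12=8
t=12: S=8, d=1, jump=2, S_13=10
t=13: S=10, d=1, jump=2, S_14=12

1


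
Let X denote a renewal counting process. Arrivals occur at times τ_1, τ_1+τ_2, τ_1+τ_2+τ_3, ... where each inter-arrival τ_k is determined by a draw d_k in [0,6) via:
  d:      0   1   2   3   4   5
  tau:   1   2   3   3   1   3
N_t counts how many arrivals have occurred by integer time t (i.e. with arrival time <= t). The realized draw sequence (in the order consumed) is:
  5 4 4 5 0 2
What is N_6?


draw d_1=5: τ_1=3, arrival time A_1=3
draw d_2=4: τ_2=1, arrival time A_2=4
draw d_3=4: τ_3=1, arrival time A_3=5
draw d_4=5: τ_4=3, arrival time A_4=8
draw d_5=0: τ_5=1, arrival time A_5=9
draw d_6=2: τ_6=3, arrival time A_6=12
N_t over t=0..6: 0:0 1:0 2:0 3:1 4:2 5:3 6:3

3


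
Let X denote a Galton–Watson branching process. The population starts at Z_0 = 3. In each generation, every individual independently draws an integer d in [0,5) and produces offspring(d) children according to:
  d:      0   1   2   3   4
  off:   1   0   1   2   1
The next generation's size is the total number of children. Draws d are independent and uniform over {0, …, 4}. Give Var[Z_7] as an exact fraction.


42/5

Outcome values over d=0..4: [1, 0, 1, 2, 1]
Σy = 5, Σy² = 7, M = 5
μ = 5/5 = 1,  σ² = 7/5 − (1)² = 2/5
V_0 = 0, E_0 = 3
V_1 = 2/5·E_0 + (1)²·V_0 = 6/5;  E_1 = 3
V_2 = 2/5·E_1 + (1)²·V_1 = 12/5;  E_2 = 3
V_3 = 2/5·E_2 + (1)²·V_2 = 18/5;  E_3 = 3
V_4 = 2/5·E_3 + (1)²·V_3 = 24/5;  E_4 = 3
V_5 = 2/5·E_4 + (1)²·V_4 = 6;  E_5 = 3
V_6 = 2/5·E_5 + (1)²·V_5 = 36/5;  E_6 = 3
V_7 = 2/5·E_6 + (1)²·V_6 = 42/5;  E_7 = 3


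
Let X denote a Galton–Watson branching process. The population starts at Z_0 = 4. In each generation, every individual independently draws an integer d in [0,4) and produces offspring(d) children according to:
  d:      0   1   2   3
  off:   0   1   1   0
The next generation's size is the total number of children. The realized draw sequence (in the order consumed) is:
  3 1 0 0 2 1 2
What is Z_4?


gen 0: Z_0=4, draws=[3, 1, 0, 0], offspring=[0, 1, 0, 0], Z_1=1
gen 1: Z_1=1, draws=[2], offspring=[1], Z_2=1
gen 2: Z_2=1, draws=[1], offspring=[1], Z_3=1
gen 3: Z_3=1, draws=[2], offspring=[1], Z_4=1

1


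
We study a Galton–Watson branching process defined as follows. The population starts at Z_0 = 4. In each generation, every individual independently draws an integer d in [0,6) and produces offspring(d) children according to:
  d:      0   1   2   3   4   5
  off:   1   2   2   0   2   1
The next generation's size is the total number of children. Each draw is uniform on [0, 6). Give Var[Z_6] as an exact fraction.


Outcome values over d=0..5: [1, 2, 2, 0, 2, 1]
Σy = 8, Σy² = 14, M = 6
μ = 8/6 = 4/3,  σ² = 14/6 − (4/3)² = 5/9
V_0 = 0, E_0 = 4
V_1 = 5/9·E_0 + (4/3)²·V_0 = 20/9;  E_1 = 16/3
V_2 = 5/9·E_1 + (4/3)²·V_1 = 560/81;  E_2 = 64/9
V_3 = 5/9·E_2 + (4/3)²·V_2 = 11840/729;  E_3 = 256/27
V_4 = 5/9·E_3 + (4/3)²·V_3 = 224000/6561;  E_4 = 1024/81
V_5 = 5/9·E_4 + (4/3)²·V_4 = 3998720/59049;  E_5 = 4096/243
V_6 = 5/9·E_5 + (4/3)²·V_5 = 68956160/531441;  E_6 = 16384/729

68956160/531441


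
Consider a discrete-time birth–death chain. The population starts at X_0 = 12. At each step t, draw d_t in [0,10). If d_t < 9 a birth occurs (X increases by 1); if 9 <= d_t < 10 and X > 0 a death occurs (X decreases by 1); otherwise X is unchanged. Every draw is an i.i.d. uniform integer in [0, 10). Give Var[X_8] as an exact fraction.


X can drop by at most 1 per step and X_0 = 12 > T = 8, so X_t >= 12 − t >= 4 > 0 for every t <= 8: the floor at 0 (the 'and X > 0' condition) never binds. Hence X_8 = X_0 + Σ_{t<8} Y_t with i.i.d. increments Y_t = y(d_t) ∈ {+1, −1, 0}.
Outcome values over d=0..9: [1, 1, 1, 1, 1, 1, 1, 1, 1, -1]
Σy = 8, Σy² = 10, M = 10
μ = 8/10 = 4/5,  σ² = 10/10 − (4/5)² = 9/25
Independent increments: Var[X_8] = 8·σ² = 8·(9/25) = 72/25

72/25


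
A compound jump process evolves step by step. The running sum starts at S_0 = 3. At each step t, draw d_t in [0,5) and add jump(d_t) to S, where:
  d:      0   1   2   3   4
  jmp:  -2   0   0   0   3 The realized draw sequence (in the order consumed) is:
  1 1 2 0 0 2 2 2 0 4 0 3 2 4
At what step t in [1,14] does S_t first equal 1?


t=0: S=3, d=1, jump=0, S_1=3
t=1: S=3, d=1, jump=0, S_2=3
t=2: S=3, d=2, jump=0, S_3=3
t=3: S=3, d=0, jump=-2, S_4=1
t=4: S=1, d=0, jump=-2, S_5=-1
t=5: S=-1, d=2, jump=0, S_6=-1
t=6: S=-1, d=2, jump=0, S_7=-1
t=7: S=-1, d=2, jump=0, S_8=-1
t=8: S=-1, d=0, jump=-2, S_9=-3
t=9: S=-3, d=4, jump=3, S_10=0
t=10: S=0, d=0, jump=-2, S_11=-2
t=11: S=-2, d=3, jump=0, S_12=-2
t=12: S=-2, d=2, jump=0, S_13=-2
t=13: S=-2, d=4, jump=3, S_14=1

4


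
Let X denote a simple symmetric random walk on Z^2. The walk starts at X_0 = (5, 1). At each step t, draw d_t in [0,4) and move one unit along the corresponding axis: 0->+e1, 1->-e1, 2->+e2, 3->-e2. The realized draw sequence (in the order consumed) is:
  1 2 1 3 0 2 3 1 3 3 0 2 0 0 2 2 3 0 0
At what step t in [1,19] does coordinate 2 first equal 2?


t=0: X=(5, 1), d=1 → -e1, X_1=(4, 1)
t=1: X=(4, 1), d=2 → +e2, X_2=(4, 2)
t=2: X=(4, 2), d=1 → -e1, X_3=(3, 2)
t=3: X=(3, 2), d=3 → -e2, X_4=(3, 1)
t=4: X=(3, 1), d=0 → +e1, X_5=(4, 1)
t=5: X=(4, 1), d=2 → +e2, X_6=(4, 2)
t=6: X=(4, 2), d=3 → -e2, X_7=(4, 1)
t=7: X=(4, 1), d=1 → -e1, X_8=(3, 1)
t=8: X=(3, 1), d=3 → -e2, X_9=(3, 0)
t=9: X=(3, 0), d=3 → -e2, X_10=(3, -1)
t=10: X=(3, -1), d=0 → +e1, X_11=(4, -1)
t=11: X=(4, -1), d=2 → +e2, X_12=(4, 0)
t=12: X=(4, 0), d=0 → +e1, X_13=(5, 0)
t=13: X=(5, 0), d=0 → +e1, X_14=(6, 0)
t=14: X=(6, 0), d=2 → +e2, X_15=(6, 1)
t=15: X=(6, 1), d=2 → +e2, X_16=(6, 2)
t=16: X=(6, 2), d=3 → -e2, X_17=(6, 1)
t=17: X=(6, 1), d=0 → +e1, X_18=(7, 1)
t=18: X=(7, 1), d=0 → +e1, X_19=(8, 1)

2


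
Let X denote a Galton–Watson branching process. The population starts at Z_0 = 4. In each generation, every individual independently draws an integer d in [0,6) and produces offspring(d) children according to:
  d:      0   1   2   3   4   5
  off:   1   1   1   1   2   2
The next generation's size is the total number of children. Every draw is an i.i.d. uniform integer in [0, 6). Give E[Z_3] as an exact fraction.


256/27

Outcome values over d=0..5: [1, 1, 1, 1, 2, 2]
Σy = 8, Σy² = 12, M = 6
μ = 8/6 = 4/3,  σ² = 12/6 − (4/3)² = 2/9
E[Z_0] = 4
E[Z_1] = 4/3·E[Z_0] = 16/3
E[Z_2] = 4/3·E[Z_1] = 64/9
E[Z_3] = 4/3·E[Z_2] = 256/27


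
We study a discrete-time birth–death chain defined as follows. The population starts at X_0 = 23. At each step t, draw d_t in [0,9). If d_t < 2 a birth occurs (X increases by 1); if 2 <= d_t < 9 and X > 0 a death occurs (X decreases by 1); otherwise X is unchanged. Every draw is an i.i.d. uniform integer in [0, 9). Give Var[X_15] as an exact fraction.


X can drop by at most 1 per step and X_0 = 23 > T = 15, so X_t >= 23 − t >= 8 > 0 for every t <= 15: the floor at 0 (the 'and X > 0' condition) never binds. Hence X_15 = X_0 + Σ_{t<15} Y_t with i.i.d. increments Y_t = y(d_t) ∈ {+1, −1, 0}.
Outcome values over d=0..8: [1, 1, -1, -1, -1, -1, -1, -1, -1]
Σy = -5, Σy² = 9, M = 9
μ = -5/9 = -5/9,  σ² = 9/9 − (-5/9)² = 56/81
Independent increments: Var[X_15] = 15·σ² = 15·(56/81) = 280/27

280/27


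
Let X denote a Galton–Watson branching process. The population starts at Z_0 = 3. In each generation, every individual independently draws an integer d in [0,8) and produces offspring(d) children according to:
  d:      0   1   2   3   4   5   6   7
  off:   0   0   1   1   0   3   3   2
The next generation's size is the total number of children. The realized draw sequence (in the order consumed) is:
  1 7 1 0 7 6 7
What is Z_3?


5

gen 0: Z_0=3, draws=[1, 7, 1], offspring=[0, 2, 0], Z_1=2
gen 1: Z_1=2, draws=[0, 7], offspring=[0, 2], Z_2=2
gen 2: Z_2=2, draws=[6, 7], offspring=[3, 2], Z_3=5


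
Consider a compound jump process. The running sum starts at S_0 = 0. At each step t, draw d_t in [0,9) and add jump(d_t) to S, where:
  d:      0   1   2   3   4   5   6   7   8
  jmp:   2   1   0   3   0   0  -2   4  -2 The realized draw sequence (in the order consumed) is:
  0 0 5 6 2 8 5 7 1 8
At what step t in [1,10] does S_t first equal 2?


t=0: S=0, d=0, jump=2, S_1=2
t=1: S=2, d=0, jump=2, S_2=4
t=2: S=4, d=5, jump=0, S_3=4
t=3: S=4, d=6, jump=-2, S_4=2
t=4: S=2, d=2, jump=0, S_5=2
t=5: S=2, d=8, jump=-2, S_6=0
t=6: S=0, d=5, jump=0, S_7=0
t=7: S=0, d=7, jump=4, S_8=4
t=8: S=4, d=1, jump=1, S_9=5
t=9: S=5, d=8, jump=-2, S_10=3

1


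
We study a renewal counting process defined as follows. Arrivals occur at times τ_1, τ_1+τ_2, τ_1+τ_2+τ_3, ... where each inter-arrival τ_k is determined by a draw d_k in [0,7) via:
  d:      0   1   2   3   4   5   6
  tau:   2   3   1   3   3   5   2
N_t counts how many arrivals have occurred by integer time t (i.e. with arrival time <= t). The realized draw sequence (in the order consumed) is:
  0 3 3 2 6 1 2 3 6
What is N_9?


draw d_1=0: τ_1=2, arrival time A_1=2
draw d_2=3: τ_2=3, arrival time A_2=5
draw d_3=3: τ_3=3, arrival time A_3=8
draw d_4=2: τ_4=1, arrival time A_4=9
draw d_5=6: τ_5=2, arrival time A_5=11
draw d_6=1: τ_6=3, arrival time A_6=14
draw d_7=2: τ_7=1, arrival time A_7=15
draw d_8=3: τ_8=3, arrival time A_8=18
draw d_9=6: τ_9=2, arrival time A_9=20
N_t over t=0..9: 0:0 1:0 2:1 3:1 4:1 5:2 6:2 7:2 8:3 9:4

4


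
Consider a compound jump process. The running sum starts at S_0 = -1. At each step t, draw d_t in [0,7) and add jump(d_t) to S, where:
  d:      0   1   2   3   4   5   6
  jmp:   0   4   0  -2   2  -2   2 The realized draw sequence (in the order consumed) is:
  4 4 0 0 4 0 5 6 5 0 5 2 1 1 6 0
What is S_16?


t=0: S=-1, d=4, jump=2, S_1=1
t=1: S=1, d=4, jump=2, S_2=3
t=2: S=3, d=0, jump=0, S_3=3
t=3: S=3, d=0, jump=0, S_4=3
t=4: S=3, d=4, jump=2, S_5=5
t=5: S=5, d=0, jump=0, S_6=5
t=6: S=5, d=5, jump=-2, S_7=3
t=7: S=3, d=6, jump=2, S_8=5
t=8: S=5, d=5, jump=-2, S_9=3
t=9: S=3, d=0, jump=0, S_10=3
t=10: S=3, d=5, jump=-2, S_11=1
t=11: S=1, d=2, jump=0, S_12=1
t=12: S=1, d=1, jump=4, S_13=5
t=13: S=5, d=1, jump=4, S_14=9
t=14: S=9, d=6, jump=2, S_15=11
t=15: S=11, d=0, jump=0, S_16=11

11


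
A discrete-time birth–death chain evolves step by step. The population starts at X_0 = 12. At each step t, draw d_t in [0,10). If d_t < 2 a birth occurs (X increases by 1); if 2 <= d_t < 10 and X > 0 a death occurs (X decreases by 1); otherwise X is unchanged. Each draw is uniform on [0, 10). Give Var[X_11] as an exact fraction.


176/25

X can drop by at most 1 per step and X_0 = 12 > T = 11, so X_t >= 12 − t >= 1 > 0 for every t <= 11: the floor at 0 (the 'and X > 0' condition) never binds. Hence X_11 = X_0 + Σ_{t<11} Y_t with i.i.d. increments Y_t = y(d_t) ∈ {+1, −1, 0}.
Outcome values over d=0..9: [1, 1, -1, -1, -1, -1, -1, -1, -1, -1]
Σy = -6, Σy² = 10, M = 10
μ = -6/10 = -3/5,  σ² = 10/10 − (-3/5)² = 16/25
Independent increments: Var[X_11] = 11·σ² = 11·(16/25) = 176/25


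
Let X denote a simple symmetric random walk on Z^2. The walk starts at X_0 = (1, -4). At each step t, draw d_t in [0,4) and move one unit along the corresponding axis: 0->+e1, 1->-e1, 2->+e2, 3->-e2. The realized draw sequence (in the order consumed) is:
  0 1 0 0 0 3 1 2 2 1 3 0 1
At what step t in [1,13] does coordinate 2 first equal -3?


9

t=0: X=(1, -4), d=0 → +e1, X_1=(2, -4)
t=1: X=(2, -4), d=1 → -e1, X_2=(1, -4)
t=2: X=(1, -4), d=0 → +e1, X_3=(2, -4)
t=3: X=(2, -4), d=0 → +e1, X_4=(3, -4)
t=4: X=(3, -4), d=0 → +e1, X_5=(4, -4)
t=5: X=(4, -4), d=3 → -e2, X_6=(4, -5)
t=6: X=(4, -5), d=1 → -e1, X_7=(3, -5)
t=7: X=(3, -5), d=2 → +e2, X_8=(3, -4)
t=8: X=(3, -4), d=2 → +e2, X_9=(3, -3)
t=9: X=(3, -3), d=1 → -e1, X_10=(2, -3)
t=10: X=(2, -3), d=3 → -e2, X_11=(2, -4)
t=11: X=(2, -4), d=0 → +e1, X_12=(3, -4)
t=12: X=(3, -4), d=1 → -e1, X_13=(2, -4)
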